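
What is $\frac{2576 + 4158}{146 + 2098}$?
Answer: $\frac{3367}{1122} \approx 3.0009$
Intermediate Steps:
$\frac{2576 + 4158}{146 + 2098} = \frac{6734}{2244} = 6734 \cdot \frac{1}{2244} = \frac{3367}{1122}$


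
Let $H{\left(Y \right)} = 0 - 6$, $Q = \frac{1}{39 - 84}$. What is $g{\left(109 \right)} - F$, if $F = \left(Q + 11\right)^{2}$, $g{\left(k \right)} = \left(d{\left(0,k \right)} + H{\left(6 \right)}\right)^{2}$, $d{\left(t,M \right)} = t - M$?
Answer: $\frac{26536589}{2025} \approx 13104.0$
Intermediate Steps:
$Q = - \frac{1}{45}$ ($Q = \frac{1}{-45} = - \frac{1}{45} \approx -0.022222$)
$H{\left(Y \right)} = -6$ ($H{\left(Y \right)} = 0 - 6 = -6$)
$g{\left(k \right)} = \left(-6 - k\right)^{2}$ ($g{\left(k \right)} = \left(\left(0 - k\right) - 6\right)^{2} = \left(- k - 6\right)^{2} = \left(-6 - k\right)^{2}$)
$F = \frac{244036}{2025}$ ($F = \left(- \frac{1}{45} + 11\right)^{2} = \left(\frac{494}{45}\right)^{2} = \frac{244036}{2025} \approx 120.51$)
$g{\left(109 \right)} - F = \left(6 + 109\right)^{2} - \frac{244036}{2025} = 115^{2} - \frac{244036}{2025} = 13225 - \frac{244036}{2025} = \frac{26536589}{2025}$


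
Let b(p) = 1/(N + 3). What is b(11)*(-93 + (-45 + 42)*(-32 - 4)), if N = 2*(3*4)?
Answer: 5/9 ≈ 0.55556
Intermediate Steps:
N = 24 (N = 2*12 = 24)
b(p) = 1/27 (b(p) = 1/(24 + 3) = 1/27)
b(11)*(-93 + (-45 + 42)*(-32 - 4)) = (-93 + (-45 + 42)*(-32 - 4))/27 = (-93 - 3*(-36))/27 = (-93 + 108)/27 = (1/27)*15 = 5/9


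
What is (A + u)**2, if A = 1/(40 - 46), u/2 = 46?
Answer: 303601/36 ≈ 8433.4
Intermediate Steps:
u = 92 (u = 2*46 = 92)
A = -1/6 (A = 1/(-6) = -1/6 ≈ -0.16667)
(A + u)**2 = (-1/6 + 92)**2 = (551/6)**2 = 303601/36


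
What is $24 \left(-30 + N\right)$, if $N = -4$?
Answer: $-816$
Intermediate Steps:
$24 \left(-30 + N\right) = 24 \left(-30 - 4\right) = 24 \left(-34\right) = -816$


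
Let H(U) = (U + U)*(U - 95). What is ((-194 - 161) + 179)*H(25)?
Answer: 616000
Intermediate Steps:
H(U) = 2*U*(-95 + U) (H(U) = (2*U)*(-95 + U) = 2*U*(-95 + U))
((-194 - 161) + 179)*H(25) = ((-194 - 161) + 179)*(2*25*(-95 + 25)) = (-355 + 179)*(2*25*(-70)) = -176*(-3500) = 616000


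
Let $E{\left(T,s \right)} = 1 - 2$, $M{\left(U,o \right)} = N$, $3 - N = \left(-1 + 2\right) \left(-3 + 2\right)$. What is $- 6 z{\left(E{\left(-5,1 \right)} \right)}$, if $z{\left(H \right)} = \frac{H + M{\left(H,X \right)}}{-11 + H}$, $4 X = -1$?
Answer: $\frac{3}{2} \approx 1.5$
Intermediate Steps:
$X = - \frac{1}{4}$ ($X = \frac{1}{4} \left(-1\right) = - \frac{1}{4} \approx -0.25$)
$N = 4$ ($N = 3 - \left(-1 + 2\right) \left(-3 + 2\right) = 3 - 1 \left(-1\right) = 3 - -1 = 3 + 1 = 4$)
$M{\left(U,o \right)} = 4$
$E{\left(T,s \right)} = -1$ ($E{\left(T,s \right)} = 1 - 2 = -1$)
$z{\left(H \right)} = \frac{4 + H}{-11 + H}$ ($z{\left(H \right)} = \frac{H + 4}{-11 + H} = \frac{4 + H}{-11 + H}$)
$- 6 z{\left(E{\left(-5,1 \right)} \right)} = - 6 \frac{4 - 1}{-11 - 1} = - 6 \frac{1}{-12} \cdot 3 = - 6 \left(\left(- \frac{1}{12}\right) 3\right) = \left(-6\right) \left(- \frac{1}{4}\right) = \frac{3}{2}$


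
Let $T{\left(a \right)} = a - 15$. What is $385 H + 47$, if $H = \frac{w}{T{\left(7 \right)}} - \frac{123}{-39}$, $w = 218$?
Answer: $- \frac{479961}{52} \approx -9230.0$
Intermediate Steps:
$T{\left(a \right)} = -15 + a$
$H = - \frac{1253}{52}$ ($H = \frac{218}{-15 + 7} - \frac{123}{-39} = \frac{218}{-8} - - \frac{41}{13} = 218 \left(- \frac{1}{8}\right) + \frac{41}{13} = - \frac{109}{4} + \frac{41}{13} = - \frac{1253}{52} \approx -24.096$)
$385 H + 47 = 385 \left(- \frac{1253}{52}\right) + 47 = - \frac{482405}{52} + 47 = - \frac{479961}{52}$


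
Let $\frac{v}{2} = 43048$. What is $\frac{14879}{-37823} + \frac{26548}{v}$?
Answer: $- \frac{69224345}{814102252} \approx -0.085032$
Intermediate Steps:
$v = 86096$ ($v = 2 \cdot 43048 = 86096$)
$\frac{14879}{-37823} + \frac{26548}{v} = \frac{14879}{-37823} + \frac{26548}{86096} = 14879 \left(- \frac{1}{37823}\right) + 26548 \cdot \frac{1}{86096} = - \frac{14879}{37823} + \frac{6637}{21524} = - \frac{69224345}{814102252}$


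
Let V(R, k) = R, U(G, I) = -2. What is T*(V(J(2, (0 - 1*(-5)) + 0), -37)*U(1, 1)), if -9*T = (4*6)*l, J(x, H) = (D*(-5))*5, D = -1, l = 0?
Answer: 0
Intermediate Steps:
J(x, H) = 25 (J(x, H) = -1*(-5)*5 = 5*5 = 25)
T = 0 (T = -4*6*0/9 = -8*0/3 = -1/9*0 = 0)
T*(V(J(2, (0 - 1*(-5)) + 0), -37)*U(1, 1)) = 0*(25*(-2)) = 0*(-50) = 0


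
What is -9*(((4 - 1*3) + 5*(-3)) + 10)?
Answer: 36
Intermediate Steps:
-9*(((4 - 1*3) + 5*(-3)) + 10) = -9*(((4 - 3) - 15) + 10) = -9*((1 - 15) + 10) = -9*(-14 + 10) = -9*(-4) = 36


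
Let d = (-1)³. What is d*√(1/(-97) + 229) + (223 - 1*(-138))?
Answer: 361 - 6*√59849/97 ≈ 345.87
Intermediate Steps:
d = -1
d*√(1/(-97) + 229) + (223 - 1*(-138)) = -√(1/(-97) + 229) + (223 - 1*(-138)) = -√(-1/97 + 229) + (223 + 138) = -√(22212/97) + 361 = -6*√59849/97 + 361 = 361 - 6*√59849/97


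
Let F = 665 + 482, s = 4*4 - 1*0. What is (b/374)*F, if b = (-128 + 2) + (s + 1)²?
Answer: 186961/374 ≈ 499.90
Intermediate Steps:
s = 16 (s = 16 + 0 = 16)
F = 1147
b = 163 (b = (-128 + 2) + (16 + 1)² = -126 + 17² = -126 + 289 = 163)
(b/374)*F = (163/374)*1147 = 186961/374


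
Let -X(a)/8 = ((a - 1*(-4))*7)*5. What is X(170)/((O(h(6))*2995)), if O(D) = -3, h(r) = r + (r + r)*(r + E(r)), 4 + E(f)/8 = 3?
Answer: 3248/599 ≈ 5.4224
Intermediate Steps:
E(f) = -8 (E(f) = -32 + 8*3 = -32 + 24 = -8)
h(r) = r + 2*r*(-8 + r) (h(r) = r + (r + r)*(r - 8) = r + (2*r)*(-8 + r) = r + 2*r*(-8 + r))
X(a) = -1120 - 280*a (X(a) = -8*(a - 1*(-4))*7*5 = -8*(a + 4)*7*5 = -8*(4 + a)*7*5 = -8*(28 + 7*a)*5 = -8*(140 + 35*a) = -1120 - 280*a)
X(170)/((O(h(6))*2995)) = (-1120 - 280*170)/((-3*2995)) = (-1120 - 47600)/(-8985) = -48720*(-1/8985) = 3248/599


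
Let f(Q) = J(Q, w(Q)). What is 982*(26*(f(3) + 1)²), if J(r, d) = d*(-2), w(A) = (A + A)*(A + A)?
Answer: 128706812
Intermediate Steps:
w(A) = 4*A² (w(A) = (2*A)*(2*A) = 4*A²)
J(r, d) = -2*d
f(Q) = -8*Q²
982*(26*(f(3) + 1)²) = 982*(26*(-8*3² + 1)²) = 982*(26*(-8*9 + 1)²) = 982*(26*(-72 + 1)²) = 982*(26*(-71)²) = 982*(26*5041) = 982*131066 = 128706812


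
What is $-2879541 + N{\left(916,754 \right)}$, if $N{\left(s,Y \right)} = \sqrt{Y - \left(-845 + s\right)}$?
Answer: $-2879541 + \sqrt{683} \approx -2.8795 \cdot 10^{6}$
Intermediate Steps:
$N{\left(s,Y \right)} = \sqrt{845 + Y - s}$
$-2879541 + N{\left(916,754 \right)} = -2879541 + \sqrt{845 + 754 - 916} = -2879541 + \sqrt{683}$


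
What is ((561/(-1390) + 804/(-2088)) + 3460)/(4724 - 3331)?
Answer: 209161214/84227745 ≈ 2.4833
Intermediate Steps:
((561/(-1390) + 804/(-2088)) + 3460)/(4724 - 3331) = ((561*(-1/1390) + 804*(-1/2088)) + 3460)/1393 = ((-561/1390 - 67/174) + 3460)*(1/1393) = (-47686/60465 + 3460)*(1/1393) = (209161214/60465)*(1/1393) = 209161214/84227745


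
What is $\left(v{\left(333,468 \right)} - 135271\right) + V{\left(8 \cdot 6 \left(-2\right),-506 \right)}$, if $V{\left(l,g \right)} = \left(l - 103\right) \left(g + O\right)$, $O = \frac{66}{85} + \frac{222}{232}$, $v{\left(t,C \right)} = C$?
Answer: $- \frac{339715849}{9860} \approx -34454.0$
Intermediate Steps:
$O = \frac{17091}{9860}$ ($O = 66 \cdot \frac{1}{85} + 222 \cdot \frac{1}{232} = \frac{66}{85} + \frac{111}{116} = \frac{17091}{9860} \approx 1.7334$)
$V{\left(l,g \right)} = \left(-103 + l\right) \left(\frac{17091}{9860} + g\right)$ ($V{\left(l,g \right)} = \left(l - 103\right) \left(g + \frac{17091}{9860}\right) = \left(-103 + l\right) \left(\frac{17091}{9860} + g\right)$)
$\left(v{\left(333,468 \right)} - 135271\right) + V{\left(8 \cdot 6 \left(-2\right),-506 \right)} = \left(468 - 135271\right) - \left(- \frac{512123107}{9860} + \frac{4972069}{9860} \cdot 8 \cdot 6 \left(-2\right)\right) = -134803 + \left(- \frac{1760373}{9860} + 52118 + \frac{17091 \cdot 48 \left(-2\right)}{9860} - 506 \cdot 48 \left(-2\right)\right) = -134803 + \left(- \frac{1760373}{9860} + 52118 + \frac{17091}{9860} \left(-96\right) - -48576\right) = -134803 + \left(- \frac{1760373}{9860} + 52118 - \frac{410184}{2465} + 48576\right) = -134803 + \frac{989441731}{9860} = - \frac{339715849}{9860}$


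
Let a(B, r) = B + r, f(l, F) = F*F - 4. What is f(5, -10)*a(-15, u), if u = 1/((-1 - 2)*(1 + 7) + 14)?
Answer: -7248/5 ≈ -1449.6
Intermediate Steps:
f(l, F) = -4 + F² (f(l, F) = F² - 4 = -4 + F²)
u = -⅒ (u = 1/(-3*8 + 14) = 1/(-24 + 14) = 1/(-10) = -⅒ ≈ -0.10000)
f(5, -10)*a(-15, u) = (-4 + (-10)²)*(-15 - ⅒) = (-4 + 100)*(-151/10) = 96*(-151/10) = -7248/5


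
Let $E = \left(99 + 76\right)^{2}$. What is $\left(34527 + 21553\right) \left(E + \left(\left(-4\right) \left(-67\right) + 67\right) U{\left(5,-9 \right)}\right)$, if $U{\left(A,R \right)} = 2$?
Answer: $1755023600$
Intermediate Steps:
$E = 30625$ ($E = 175^{2} = 30625$)
$\left(34527 + 21553\right) \left(E + \left(\left(-4\right) \left(-67\right) + 67\right) U{\left(5,-9 \right)}\right) = \left(34527 + 21553\right) \left(30625 + \left(\left(-4\right) \left(-67\right) + 67\right) 2\right) = 56080 \left(30625 + \left(268 + 67\right) 2\right) = 56080 \left(30625 + 335 \cdot 2\right) = 56080 \left(30625 + 670\right) = 56080 \cdot 31295 = 1755023600$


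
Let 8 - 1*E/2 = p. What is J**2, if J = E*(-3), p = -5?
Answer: 6084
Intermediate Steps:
E = 26 (E = 16 - 2*(-5) = 16 + 10 = 26)
J = -78 (J = 26*(-3) = -78)
J**2 = (-78)**2 = 6084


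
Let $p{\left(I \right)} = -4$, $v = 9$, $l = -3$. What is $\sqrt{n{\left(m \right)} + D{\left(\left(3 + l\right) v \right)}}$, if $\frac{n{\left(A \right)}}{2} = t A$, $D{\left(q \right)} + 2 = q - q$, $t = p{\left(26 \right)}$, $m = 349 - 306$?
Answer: $i \sqrt{346} \approx 18.601 i$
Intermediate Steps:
$m = 43$
$t = -4$
$D{\left(q \right)} = -2$ ($D{\left(q \right)} = -2 + \left(q - q\right) = -2 + 0 = -2$)
$n{\left(A \right)} = - 8 A$ ($n{\left(A \right)} = 2 \left(- 4 A\right) = - 8 A$)
$\sqrt{n{\left(m \right)} + D{\left(\left(3 + l\right) v \right)}} = \sqrt{\left(-8\right) 43 - 2} = \sqrt{-344 - 2} = \sqrt{-346} = i \sqrt{346}$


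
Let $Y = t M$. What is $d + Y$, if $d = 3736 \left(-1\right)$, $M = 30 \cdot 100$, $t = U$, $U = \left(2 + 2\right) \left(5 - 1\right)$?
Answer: $44264$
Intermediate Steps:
$U = 16$ ($U = 4 \cdot 4 = 16$)
$t = 16$
$M = 3000$
$d = -3736$
$Y = 48000$ ($Y = 16 \cdot 3000 = 48000$)
$d + Y = -3736 + 48000 = 44264$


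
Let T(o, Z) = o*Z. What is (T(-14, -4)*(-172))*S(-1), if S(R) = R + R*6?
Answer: 67424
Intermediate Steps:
S(R) = 7*R (S(R) = R + 6*R = 7*R)
T(o, Z) = Z*o
(T(-14, -4)*(-172))*S(-1) = (-4*(-14)*(-172))*(7*(-1)) = (56*(-172))*(-7) = -9632*(-7) = 67424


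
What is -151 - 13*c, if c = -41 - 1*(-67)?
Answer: -489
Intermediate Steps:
c = 26 (c = -41 + 67 = 26)
-151 - 13*c = -151 - 13*26 = -151 - 338 = -489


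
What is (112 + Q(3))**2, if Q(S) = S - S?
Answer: 12544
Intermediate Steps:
Q(S) = 0
(112 + Q(3))**2 = (112 + 0)**2 = 112**2 = 12544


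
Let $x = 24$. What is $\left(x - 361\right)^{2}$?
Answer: $113569$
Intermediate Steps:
$\left(x - 361\right)^{2} = \left(24 - 361\right)^{2} = \left(-337\right)^{2} = 113569$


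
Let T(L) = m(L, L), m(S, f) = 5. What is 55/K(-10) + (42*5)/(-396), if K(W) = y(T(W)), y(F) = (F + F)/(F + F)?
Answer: 3595/66 ≈ 54.470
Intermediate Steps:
T(L) = 5
y(F) = 1 (y(F) = (2*F)/((2*F)) = (2*F)*(1/(2*F)) = 1)
K(W) = 1
55/K(-10) + (42*5)/(-396) = 55/1 + (42*5)/(-396) = 55*1 + 210*(-1/396) = 55 - 35/66 = 3595/66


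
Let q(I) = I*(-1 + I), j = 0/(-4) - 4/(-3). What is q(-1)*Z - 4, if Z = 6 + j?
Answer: 32/3 ≈ 10.667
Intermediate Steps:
j = 4/3 (j = 0*(-1/4) - 4*(-1/3) = 0 + 4/3 = 4/3 ≈ 1.3333)
Z = 22/3 (Z = 6 + 4/3 = 22/3 ≈ 7.3333)
q(-1)*Z - 4 = -(-1 - 1)*(22/3) - 4 = -1*(-2)*(22/3) - 4 = 2*(22/3) - 4 = 44/3 - 4 = 32/3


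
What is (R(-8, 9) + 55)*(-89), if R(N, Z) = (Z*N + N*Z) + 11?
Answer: 6942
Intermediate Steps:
R(N, Z) = 11 + 2*N*Z (R(N, Z) = (N*Z + N*Z) + 11 = 2*N*Z + 11 = 11 + 2*N*Z)
(R(-8, 9) + 55)*(-89) = ((11 + 2*(-8)*9) + 55)*(-89) = ((11 - 144) + 55)*(-89) = (-133 + 55)*(-89) = -78*(-89) = 6942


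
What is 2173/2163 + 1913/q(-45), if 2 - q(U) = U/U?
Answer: 4139992/2163 ≈ 1914.0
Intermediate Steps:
q(U) = 1 (q(U) = 2 - U/U = 2 - 1*1 = 2 - 1 = 1)
2173/2163 + 1913/q(-45) = 2173/2163 + 1913/1 = 2173*(1/2163) + 1913*1 = 2173/2163 + 1913 = 4139992/2163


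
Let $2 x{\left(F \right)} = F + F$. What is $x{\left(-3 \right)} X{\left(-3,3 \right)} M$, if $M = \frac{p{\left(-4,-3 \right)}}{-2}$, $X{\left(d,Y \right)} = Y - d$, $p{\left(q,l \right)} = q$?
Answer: $-36$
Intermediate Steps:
$x{\left(F \right)} = F$ ($x{\left(F \right)} = \frac{F + F}{2} = \frac{2 F}{2} = F$)
$M = 2$ ($M = - \frac{4}{-2} = \left(-4\right) \left(- \frac{1}{2}\right) = 2$)
$x{\left(-3 \right)} X{\left(-3,3 \right)} M = - 3 \left(3 - -3\right) 2 = - 3 \left(3 + 3\right) 2 = \left(-3\right) 6 \cdot 2 = \left(-18\right) 2 = -36$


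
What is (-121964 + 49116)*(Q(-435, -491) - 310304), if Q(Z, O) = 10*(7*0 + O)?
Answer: 22962709472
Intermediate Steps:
Q(Z, O) = 10*O (Q(Z, O) = 10*(0 + O) = 10*O)
(-121964 + 49116)*(Q(-435, -491) - 310304) = (-121964 + 49116)*(10*(-491) - 310304) = -72848*(-4910 - 310304) = -72848*(-315214) = 22962709472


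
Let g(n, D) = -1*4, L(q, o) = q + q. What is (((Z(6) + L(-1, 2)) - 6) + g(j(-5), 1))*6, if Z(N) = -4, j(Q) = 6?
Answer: -96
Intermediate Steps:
L(q, o) = 2*q
g(n, D) = -4
(((Z(6) + L(-1, 2)) - 6) + g(j(-5), 1))*6 = (((-4 + 2*(-1)) - 6) - 4)*6 = (((-4 - 2) - 6) - 4)*6 = ((-6 - 6) - 4)*6 = (-12 - 4)*6 = -16*6 = -96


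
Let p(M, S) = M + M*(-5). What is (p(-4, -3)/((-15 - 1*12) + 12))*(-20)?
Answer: 64/3 ≈ 21.333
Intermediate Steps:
p(M, S) = -4*M (p(M, S) = M - 5*M = -4*M)
(p(-4, -3)/((-15 - 1*12) + 12))*(-20) = ((-4*(-4))/((-15 - 1*12) + 12))*(-20) = (16/((-15 - 12) + 12))*(-20) = (16/(-27 + 12))*(-20) = (16/(-15))*(-20) = -1/15*16*(-20) = -16/15*(-20) = 64/3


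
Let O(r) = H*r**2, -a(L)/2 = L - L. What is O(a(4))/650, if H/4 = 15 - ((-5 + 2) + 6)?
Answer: 0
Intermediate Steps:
a(L) = 0 (a(L) = -2*(L - L) = -2*0 = 0)
H = 48 (H = 4*(15 - ((-5 + 2) + 6)) = 4*(15 - (-3 + 6)) = 4*(15 - 1*3) = 4*(15 - 3) = 4*12 = 48)
O(r) = 48*r**2
O(a(4))/650 = (48*0**2)/650 = (48*0)*(1/650) = 0*(1/650) = 0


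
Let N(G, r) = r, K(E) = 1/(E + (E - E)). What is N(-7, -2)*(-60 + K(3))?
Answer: 358/3 ≈ 119.33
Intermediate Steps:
K(E) = 1/E (K(E) = 1/(E + 0) = 1/E)
N(-7, -2)*(-60 + K(3)) = -2*(-60 + 1/3) = -2*(-179/3) = 358/3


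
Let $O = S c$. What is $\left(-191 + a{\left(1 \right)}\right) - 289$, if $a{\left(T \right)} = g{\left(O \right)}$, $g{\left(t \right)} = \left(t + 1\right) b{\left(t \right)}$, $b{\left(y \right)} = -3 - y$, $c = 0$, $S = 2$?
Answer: $-483$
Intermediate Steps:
$O = 0$ ($O = 2 \cdot 0 = 0$)
$g{\left(t \right)} = \left(1 + t\right) \left(-3 - t\right)$ ($g{\left(t \right)} = \left(t + 1\right) \left(-3 - t\right) = \left(1 + t\right) \left(-3 - t\right)$)
$a{\left(T \right)} = -3$ ($a{\left(T \right)} = - \left(1 + 0\right) \left(3 + 0\right) = \left(-1\right) 1 \cdot 3 = -3$)
$\left(-191 + a{\left(1 \right)}\right) - 289 = \left(-191 - 3\right) - 289 = -194 - 289 = -483$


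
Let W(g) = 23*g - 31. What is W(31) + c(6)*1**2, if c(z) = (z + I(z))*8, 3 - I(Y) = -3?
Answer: 778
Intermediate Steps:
I(Y) = 6 (I(Y) = 3 - 1*(-3) = 3 + 3 = 6)
W(g) = -31 + 23*g
c(z) = 48 + 8*z (c(z) = (z + 6)*8 = (6 + z)*8 = 48 + 8*z)
W(31) + c(6)*1**2 = (-31 + 23*31) + (48 + 8*6)*1**2 = (-31 + 713) + (48 + 48)*1 = 682 + 96*1 = 682 + 96 = 778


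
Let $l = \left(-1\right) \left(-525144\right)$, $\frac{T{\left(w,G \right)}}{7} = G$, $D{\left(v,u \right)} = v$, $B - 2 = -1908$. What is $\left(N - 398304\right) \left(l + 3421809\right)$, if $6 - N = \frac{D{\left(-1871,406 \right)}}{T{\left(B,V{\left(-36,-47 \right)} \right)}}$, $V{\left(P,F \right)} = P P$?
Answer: $- \frac{4753917520062835}{3024} \approx -1.5721 \cdot 10^{12}$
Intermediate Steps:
$B = -1906$ ($B = 2 - 1908 = -1906$)
$V{\left(P,F \right)} = P^{2}$
$T{\left(w,G \right)} = 7 G$
$l = 525144$
$N = \frac{56303}{9072}$ ($N = 6 - - \frac{1871}{7 \left(-36\right)^{2}} = 6 - - \frac{1871}{7 \cdot 1296} = 6 - - \frac{1871}{9072} = 6 + \frac{1871}{9072} = \frac{56303}{9072} \approx 6.2062$)
$\left(N - 398304\right) \left(l + 3421809\right) = \left(\frac{56303}{9072} - 398304\right) \left(525144 + 3421809\right) = \left(- \frac{3613357585}{9072}\right) 3946953 = - \frac{4753917520062835}{3024}$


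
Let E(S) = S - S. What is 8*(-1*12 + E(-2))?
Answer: -96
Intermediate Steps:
E(S) = 0
8*(-1*12 + E(-2)) = 8*(-1*12 + 0) = 8*(-12 + 0) = 8*(-12) = -96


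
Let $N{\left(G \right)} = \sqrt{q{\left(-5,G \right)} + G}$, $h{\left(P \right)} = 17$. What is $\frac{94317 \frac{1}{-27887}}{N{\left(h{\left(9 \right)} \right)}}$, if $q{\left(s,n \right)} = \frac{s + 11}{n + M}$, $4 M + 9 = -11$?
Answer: $- \frac{94317 \sqrt{70}}{976045} \approx -0.80848$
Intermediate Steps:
$M = -5$ ($M = - \frac{9}{4} + \frac{1}{4} \left(-11\right) = - \frac{9}{4} - \frac{11}{4} = -5$)
$q{\left(s,n \right)} = \frac{11 + s}{-5 + n}$ ($q{\left(s,n \right)} = \frac{s + 11}{n - 5} = \frac{11 + s}{-5 + n}$)
$N{\left(G \right)} = \sqrt{G + \frac{6}{-5 + G}}$ ($N{\left(G \right)} = \sqrt{\frac{11 - 5}{-5 + G} + G} = \sqrt{\frac{1}{-5 + G} 6 + G} = \sqrt{\frac{6}{-5 + G} + G} = \sqrt{G + \frac{6}{-5 + G}}$)
$\frac{94317 \frac{1}{-27887}}{N{\left(h{\left(9 \right)} \right)}} = \frac{94317 \frac{1}{-27887}}{\sqrt{\frac{6 + 17 \left(-5 + 17\right)}{-5 + 17}}} = \frac{94317 \left(- \frac{1}{27887}\right)}{\sqrt{\frac{6 + 17 \cdot 12}{12}}} = - \frac{94317}{27887 \sqrt{\frac{6 + 204}{12}}} = - \frac{94317}{27887 \sqrt{\frac{1}{12} \cdot 210}} = - \frac{94317}{27887 \sqrt{\frac{35}{2}}} = - \frac{94317}{27887 \frac{\sqrt{70}}{2}} = - \frac{94317 \frac{\sqrt{70}}{35}}{27887} = - \frac{94317 \sqrt{70}}{976045}$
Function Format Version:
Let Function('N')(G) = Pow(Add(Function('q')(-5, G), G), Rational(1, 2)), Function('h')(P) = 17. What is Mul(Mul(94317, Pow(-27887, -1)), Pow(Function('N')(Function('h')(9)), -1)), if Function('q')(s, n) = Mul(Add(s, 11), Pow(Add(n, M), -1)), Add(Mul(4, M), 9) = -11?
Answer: Mul(Rational(-94317, 976045), Pow(70, Rational(1, 2))) ≈ -0.80848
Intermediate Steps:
M = -5 (M = Add(Rational(-9, 4), Mul(Rational(1, 4), -11)) = Add(Rational(-9, 4), Rational(-11, 4)) = -5)
Function('q')(s, n) = Mul(Pow(Add(-5, n), -1), Add(11, s)) (Function('q')(s, n) = Mul(Add(s, 11), Pow(Add(n, -5), -1)) = Mul(Add(11, s), Pow(Add(-5, n), -1)) = Mul(Pow(Add(-5, n), -1), Add(11, s)))
Function('N')(G) = Pow(Add(G, Mul(6, Pow(Add(-5, G), -1))), Rational(1, 2)) (Function('N')(G) = Pow(Add(Mul(Pow(Add(-5, G), -1), Add(11, -5)), G), Rational(1, 2)) = Pow(Add(Mul(Pow(Add(-5, G), -1), 6), G), Rational(1, 2)) = Pow(Add(Mul(6, Pow(Add(-5, G), -1)), G), Rational(1, 2)) = Pow(Add(G, Mul(6, Pow(Add(-5, G), -1))), Rational(1, 2)))
Mul(Mul(94317, Pow(-27887, -1)), Pow(Function('N')(Function('h')(9)), -1)) = Mul(Mul(94317, Pow(-27887, -1)), Pow(Pow(Mul(Pow(Add(-5, 17), -1), Add(6, Mul(17, Add(-5, 17)))), Rational(1, 2)), -1)) = Mul(Mul(94317, Rational(-1, 27887)), Pow(Pow(Mul(Pow(12, -1), Add(6, Mul(17, 12))), Rational(1, 2)), -1)) = Mul(Rational(-94317, 27887), Pow(Pow(Mul(Rational(1, 12), Add(6, 204)), Rational(1, 2)), -1)) = Mul(Rational(-94317, 27887), Pow(Pow(Mul(Rational(1, 12), 210), Rational(1, 2)), -1)) = Mul(Rational(-94317, 27887), Pow(Pow(Rational(35, 2), Rational(1, 2)), -1)) = Mul(Rational(-94317, 27887), Pow(Mul(Rational(1, 2), Pow(70, Rational(1, 2))), -1)) = Mul(Rational(-94317, 27887), Mul(Rational(1, 35), Pow(70, Rational(1, 2)))) = Mul(Rational(-94317, 976045), Pow(70, Rational(1, 2)))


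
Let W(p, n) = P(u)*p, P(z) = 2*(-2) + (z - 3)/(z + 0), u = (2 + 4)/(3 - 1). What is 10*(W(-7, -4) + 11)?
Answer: 390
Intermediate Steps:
u = 3 (u = 6/2 = 6*(½) = 3)
P(z) = -4 + (-3 + z)/z
W(p, n) = -4*p (W(p, n) = (-3 - 3/3)*p = (-3 - 3*⅓)*p = (-3 - 1)*p = -4*p)
10*(W(-7, -4) + 11) = 10*(-4*(-7) + 11) = 10*(28 + 11) = 10*39 = 390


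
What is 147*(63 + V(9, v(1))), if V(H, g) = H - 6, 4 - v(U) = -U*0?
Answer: 9702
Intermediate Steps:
v(U) = 4 (v(U) = 4 - (-1)*U*0 = 4 - (-1)*0 = 4 - 1*0 = 4 + 0 = 4)
V(H, g) = -6 + H
147*(63 + V(9, v(1))) = 147*(63 + (-6 + 9)) = 147*(63 + 3) = 147*66 = 9702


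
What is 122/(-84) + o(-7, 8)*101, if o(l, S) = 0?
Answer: -61/42 ≈ -1.4524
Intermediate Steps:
122/(-84) + o(-7, 8)*101 = 122/(-84) + 0*101 = 122*(-1/84) + 0 = -61/42 + 0 = -61/42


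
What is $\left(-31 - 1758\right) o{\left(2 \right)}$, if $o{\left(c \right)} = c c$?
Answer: $-7156$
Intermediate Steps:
$o{\left(c \right)} = c^{2}$
$\left(-31 - 1758\right) o{\left(2 \right)} = \left(-31 - 1758\right) 2^{2} = \left(-1789\right) 4 = -7156$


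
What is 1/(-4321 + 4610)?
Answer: 1/289 ≈ 0.0034602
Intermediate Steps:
1/(-4321 + 4610) = 1/289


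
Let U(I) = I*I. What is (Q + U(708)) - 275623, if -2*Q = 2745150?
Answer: -1146934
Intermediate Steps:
Q = -1372575 (Q = -½*2745150 = -1372575)
U(I) = I²
(Q + U(708)) - 275623 = (-1372575 + 708²) - 275623 = (-1372575 + 501264) - 275623 = -871311 - 275623 = -1146934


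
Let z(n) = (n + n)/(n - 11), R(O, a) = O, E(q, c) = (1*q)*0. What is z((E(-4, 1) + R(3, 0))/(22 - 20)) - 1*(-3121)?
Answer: 59293/19 ≈ 3120.7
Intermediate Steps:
E(q, c) = 0 (E(q, c) = q*0 = 0)
z(n) = 2*n/(-11 + n) (z(n) = (2*n)/(-11 + n) = 2*n/(-11 + n))
z((E(-4, 1) + R(3, 0))/(22 - 20)) - 1*(-3121) = 2*((0 + 3)/(22 - 20))/(-11 + (0 + 3)/(22 - 20)) - 1*(-3121) = 2*(3/2)/(-11 + 3/2) + 3121 = 2*(3/2)/(-19/2) + 3121 = 2*(3/2)*(-2/19) + 3121 = -6/19 + 3121 = 59293/19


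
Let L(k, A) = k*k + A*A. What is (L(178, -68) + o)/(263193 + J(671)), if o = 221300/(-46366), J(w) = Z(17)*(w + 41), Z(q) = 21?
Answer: 40077034/307058835 ≈ 0.13052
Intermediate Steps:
L(k, A) = A**2 + k**2 (L(k, A) = k**2 + A**2 = A**2 + k**2)
J(w) = 861 + 21*w (J(w) = 21*(w + 41) = 21*(41 + w) = 861 + 21*w)
o = -110650/23183 (o = 221300*(-1/46366) = -110650/23183 ≈ -4.7729)
(L(178, -68) + o)/(263193 + J(671)) = (((-68)**2 + 178**2) - 110650/23183)/(263193 + (861 + 21*671)) = ((4624 + 31684) - 110650/23183)/(263193 + (861 + 14091)) = (36308 - 110650/23183)/(263193 + 14952) = (841617714/23183)/278145 = (841617714/23183)*(1/278145) = 40077034/307058835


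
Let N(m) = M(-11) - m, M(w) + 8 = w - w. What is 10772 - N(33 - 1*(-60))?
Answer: 10873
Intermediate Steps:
M(w) = -8 (M(w) = -8 + (w - w) = -8 + 0 = -8)
N(m) = -8 - m
10772 - N(33 - 1*(-60)) = 10772 - (-8 - (33 - 1*(-60))) = 10772 - (-8 - (33 + 60)) = 10772 - (-8 - 1*93) = 10772 - (-8 - 93) = 10772 - 1*(-101) = 10772 + 101 = 10873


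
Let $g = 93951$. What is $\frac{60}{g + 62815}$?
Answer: $\frac{30}{78383} \approx 0.00038274$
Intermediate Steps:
$\frac{60}{g + 62815} = \frac{60}{93951 + 62815} = \frac{60}{156766} = 60 \cdot \frac{1}{156766} = \frac{30}{78383}$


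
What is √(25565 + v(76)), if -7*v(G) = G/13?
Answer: √211696849/91 ≈ 159.89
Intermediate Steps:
v(G) = -G/91 (v(G) = -G/(7*13) = -G/91)
√(25565 + v(76)) = √(25565 - 1/91*76) = √(25565 - 76/91) = √(2326339/91) = √211696849/91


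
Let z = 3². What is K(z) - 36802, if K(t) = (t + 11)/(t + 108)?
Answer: -4305814/117 ≈ -36802.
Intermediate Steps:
z = 9
K(t) = (11 + t)/(108 + t)
K(z) - 36802 = (11 + 9)/(108 + 9) - 36802 = 20/117 - 36802 = -4305814/117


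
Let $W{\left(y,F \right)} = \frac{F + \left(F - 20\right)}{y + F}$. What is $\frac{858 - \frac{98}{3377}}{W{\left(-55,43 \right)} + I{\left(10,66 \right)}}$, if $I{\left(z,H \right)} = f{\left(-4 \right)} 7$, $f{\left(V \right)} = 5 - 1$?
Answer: $\frac{5794736}{151965} \approx 38.132$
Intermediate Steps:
$W{\left(y,F \right)} = \frac{-20 + 2 F}{F + y}$ ($W{\left(y,F \right)} = \frac{F + \left(-20 + F\right)}{F + y} = \frac{-20 + 2 F}{F + y}$)
$f{\left(V \right)} = 4$ ($f{\left(V \right)} = 5 - 1 = 4$)
$I{\left(z,H \right)} = 28$ ($I{\left(z,H \right)} = 4 \cdot 7 = 28$)
$\frac{858 - \frac{98}{3377}}{W{\left(-55,43 \right)} + I{\left(10,66 \right)}} = \frac{858 - \frac{98}{3377}}{\frac{2 \left(-10 + 43\right)}{43 - 55} + 28} = \frac{858 - \frac{98}{3377}}{2 \frac{1}{-12} \cdot 33 + 28} = \frac{858 - \frac{98}{3377}}{2 \left(- \frac{1}{12}\right) 33 + 28} = \frac{2897368}{3377 \left(- \frac{11}{2} + 28\right)} = \frac{2897368}{3377 \cdot \frac{45}{2}} = \frac{2897368}{3377} \cdot \frac{2}{45} = \frac{5794736}{151965}$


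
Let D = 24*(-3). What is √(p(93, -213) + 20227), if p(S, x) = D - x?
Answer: 4*√1273 ≈ 142.72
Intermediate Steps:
D = -72
p(S, x) = -72 - x
√(p(93, -213) + 20227) = √((-72 - 1*(-213)) + 20227) = √((-72 + 213) + 20227) = √(141 + 20227) = √20368 = 4*√1273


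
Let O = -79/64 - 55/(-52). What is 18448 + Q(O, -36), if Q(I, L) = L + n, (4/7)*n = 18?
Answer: 36887/2 ≈ 18444.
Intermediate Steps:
n = 63/2 (n = (7/4)*18 = 63/2 ≈ 31.500)
O = -147/832 (O = -79*1/64 - 55*(-1/52) = -79/64 + 55/52 = -147/832 ≈ -0.17668)
Q(I, L) = 63/2 + L (Q(I, L) = L + 63/2 = 63/2 + L)
18448 + Q(O, -36) = 18448 + (63/2 - 36) = 18448 - 9/2 = 36887/2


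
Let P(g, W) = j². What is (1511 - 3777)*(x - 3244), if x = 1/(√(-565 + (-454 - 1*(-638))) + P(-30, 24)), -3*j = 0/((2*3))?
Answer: 7350904 + 2266*I*√381/381 ≈ 7.3509e+6 + 116.09*I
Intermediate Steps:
j = 0 (j = -0/(2*3) = -0/6 = -⅓*0 = 0)
P(g, W) = 0 (P(g, W) = 0² = 0)
x = -I*√381/381 (x = 1/(√(-565 + (-454 - 1*(-638))) + 0) = 1/(√(-565 + (-454 + 638)) + 0) = 1/(√(-565 + 184) + 0) = 1/(√(-381) + 0) = 1/(I*√381 + 0) = 1/(I*√381) = -I*√381/381 ≈ -0.051232*I)
(1511 - 3777)*(x - 3244) = (1511 - 3777)*(-I*√381/381 - 3244) = -2266*(-3244 - I*√381/381) = 7350904 + 2266*I*√381/381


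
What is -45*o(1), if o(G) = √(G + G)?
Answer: -45*√2 ≈ -63.640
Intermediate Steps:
o(G) = √2*√G (o(G) = √(2*G) = √2*√G)
-45*o(1) = -45*√2*√1 = -45*√2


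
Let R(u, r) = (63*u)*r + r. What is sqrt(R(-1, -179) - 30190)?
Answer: 2*I*sqrt(4773) ≈ 138.17*I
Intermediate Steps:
R(u, r) = r + 63*r*u (R(u, r) = 63*r*u + r = r + 63*r*u)
sqrt(R(-1, -179) - 30190) = sqrt(-179*(1 + 63*(-1)) - 30190) = sqrt(-179*(1 - 63) - 30190) = sqrt(-179*(-62) - 30190) = sqrt(11098 - 30190) = sqrt(-19092) = 2*I*sqrt(4773)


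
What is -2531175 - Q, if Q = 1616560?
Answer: -4147735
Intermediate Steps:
-2531175 - Q = -2531175 - 1*1616560 = -2531175 - 1616560 = -4147735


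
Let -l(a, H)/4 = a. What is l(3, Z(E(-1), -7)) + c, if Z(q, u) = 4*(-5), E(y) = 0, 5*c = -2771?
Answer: -2831/5 ≈ -566.20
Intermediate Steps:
c = -2771/5 (c = (⅕)*(-2771) = -2771/5 ≈ -554.20)
Z(q, u) = -20
l(a, H) = -4*a
l(3, Z(E(-1), -7)) + c = -4*3 - 2771/5 = -12 - 2771/5 = -2831/5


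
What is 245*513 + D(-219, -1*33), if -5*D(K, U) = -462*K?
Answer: 527247/5 ≈ 1.0545e+5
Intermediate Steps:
D(K, U) = 462*K/5 (D(K, U) = -(-462)*K/5 = 462*K/5)
245*513 + D(-219, -1*33) = 245*513 + (462/5)*(-219) = 125685 - 101178/5 = 527247/5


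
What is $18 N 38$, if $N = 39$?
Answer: $26676$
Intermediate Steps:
$18 N 38 = 18 \cdot 39 \cdot 38 = 702 \cdot 38 = 26676$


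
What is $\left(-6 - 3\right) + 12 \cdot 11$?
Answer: $123$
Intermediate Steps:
$\left(-6 - 3\right) + 12 \cdot 11 = -9 + 132 = 123$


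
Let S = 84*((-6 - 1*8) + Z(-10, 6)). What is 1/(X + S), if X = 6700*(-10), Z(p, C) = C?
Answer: -1/67672 ≈ -1.4777e-5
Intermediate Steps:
S = -672 (S = 84*((-6 - 1*8) + 6) = 84*((-6 - 8) + 6) = 84*(-14 + 6) = 84*(-8) = -672)
X = -67000
1/(X + S) = 1/(-67000 - 672) = 1/(-67672) = -1/67672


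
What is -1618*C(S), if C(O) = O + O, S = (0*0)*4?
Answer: 0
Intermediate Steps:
S = 0 (S = 0*4 = 0)
C(O) = 2*O
-1618*C(S) = -3236*0 = -1618*0 = 0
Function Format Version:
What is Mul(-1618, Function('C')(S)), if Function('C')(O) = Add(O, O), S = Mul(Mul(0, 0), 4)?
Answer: 0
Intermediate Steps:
S = 0 (S = Mul(0, 4) = 0)
Function('C')(O) = Mul(2, O)
Mul(-1618, Function('C')(S)) = Mul(-1618, Mul(2, 0)) = Mul(-1618, 0) = 0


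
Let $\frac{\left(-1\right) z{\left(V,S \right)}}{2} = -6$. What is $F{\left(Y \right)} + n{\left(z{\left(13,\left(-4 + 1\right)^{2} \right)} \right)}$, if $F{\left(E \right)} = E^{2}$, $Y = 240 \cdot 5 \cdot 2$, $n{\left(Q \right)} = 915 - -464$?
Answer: $5761379$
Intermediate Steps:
$z{\left(V,S \right)} = 12$ ($z{\left(V,S \right)} = \left(-2\right) \left(-6\right) = 12$)
$n{\left(Q \right)} = 1379$ ($n{\left(Q \right)} = 915 + 464 = 1379$)
$Y = 2400$ ($Y = 240 \cdot 10 = 2400$)
$F{\left(Y \right)} + n{\left(z{\left(13,\left(-4 + 1\right)^{2} \right)} \right)} = 2400^{2} + 1379 = 5760000 + 1379 = 5761379$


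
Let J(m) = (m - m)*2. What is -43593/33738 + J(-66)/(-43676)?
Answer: -14531/11246 ≈ -1.2921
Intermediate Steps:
J(m) = 0 (J(m) = 0*2 = 0)
-43593/33738 + J(-66)/(-43676) = -43593/33738 + 0/(-43676) = -43593*1/33738 + 0*(-1/43676) = -14531/11246 + 0 = -14531/11246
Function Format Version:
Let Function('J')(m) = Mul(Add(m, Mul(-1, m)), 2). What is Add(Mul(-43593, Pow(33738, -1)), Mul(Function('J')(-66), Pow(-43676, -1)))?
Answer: Rational(-14531, 11246) ≈ -1.2921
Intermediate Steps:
Function('J')(m) = 0 (Function('J')(m) = Mul(0, 2) = 0)
Add(Mul(-43593, Pow(33738, -1)), Mul(Function('J')(-66), Pow(-43676, -1))) = Add(Mul(-43593, Pow(33738, -1)), Mul(0, Pow(-43676, -1))) = Add(Mul(-43593, Rational(1, 33738)), Mul(0, Rational(-1, 43676))) = Add(Rational(-14531, 11246), 0) = Rational(-14531, 11246)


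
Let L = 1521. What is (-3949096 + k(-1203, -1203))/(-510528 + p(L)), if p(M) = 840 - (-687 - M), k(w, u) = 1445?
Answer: 3947651/507480 ≈ 7.7789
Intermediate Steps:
p(M) = 1527 + M (p(M) = 840 + (687 + M) = 1527 + M)
(-3949096 + k(-1203, -1203))/(-510528 + p(L)) = (-3949096 + 1445)/(-510528 + (1527 + 1521)) = -3947651/(-510528 + 3048) = -3947651/(-507480) = -3947651*(-1/507480) = 3947651/507480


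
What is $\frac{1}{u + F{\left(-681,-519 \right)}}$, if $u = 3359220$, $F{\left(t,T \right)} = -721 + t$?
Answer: $\frac{1}{3357818} \approx 2.9781 \cdot 10^{-7}$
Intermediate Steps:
$\frac{1}{u + F{\left(-681,-519 \right)}} = \frac{1}{3359220 - 1402} = \frac{1}{3357818}$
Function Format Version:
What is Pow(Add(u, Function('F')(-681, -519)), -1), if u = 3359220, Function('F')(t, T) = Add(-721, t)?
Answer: Rational(1, 3357818) ≈ 2.9781e-7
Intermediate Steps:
Pow(Add(u, Function('F')(-681, -519)), -1) = Pow(Add(3359220, Add(-721, -681)), -1) = Pow(Add(3359220, -1402), -1) = Pow(3357818, -1) = Rational(1, 3357818)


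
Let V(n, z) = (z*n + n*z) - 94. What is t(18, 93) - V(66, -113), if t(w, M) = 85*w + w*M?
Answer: 18214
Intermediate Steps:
V(n, z) = -94 + 2*n*z (V(n, z) = (n*z + n*z) - 94 = 2*n*z - 94 = -94 + 2*n*z)
t(w, M) = 85*w + M*w
t(18, 93) - V(66, -113) = 18*(85 + 93) - (-94 + 2*66*(-113)) = 18*178 - (-94 - 14916) = 3204 - 1*(-15010) = 3204 + 15010 = 18214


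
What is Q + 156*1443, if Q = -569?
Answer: 224539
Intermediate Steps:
Q + 156*1443 = -569 + 156*1443 = -569 + 225108 = 224539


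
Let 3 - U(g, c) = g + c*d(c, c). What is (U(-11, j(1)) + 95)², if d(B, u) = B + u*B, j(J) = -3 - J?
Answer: 24649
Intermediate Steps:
d(B, u) = B + B*u
U(g, c) = 3 - g - c²*(1 + c) (U(g, c) = 3 - (g + c*(c*(1 + c))) = 3 - (g + c²*(1 + c)) = 3 + (-g - c²*(1 + c)) = 3 - g - c²*(1 + c))
(U(-11, j(1)) + 95)² = ((3 - 1*(-11) - (-3 - 1*1)² - (-3 - 1*1)³) + 95)² = ((3 + 11 - (-3 - 1)² - (-3 - 1)³) + 95)² = ((3 + 11 - 1*(-4)² - 1*(-4)³) + 95)² = ((3 + 11 - 1*16 - 1*(-64)) + 95)² = ((3 + 11 - 16 + 64) + 95)² = (62 + 95)² = 157² = 24649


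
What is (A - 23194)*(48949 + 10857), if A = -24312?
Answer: -2841143836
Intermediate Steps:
(A - 23194)*(48949 + 10857) = (-24312 - 23194)*(48949 + 10857) = -47506*59806 = -2841143836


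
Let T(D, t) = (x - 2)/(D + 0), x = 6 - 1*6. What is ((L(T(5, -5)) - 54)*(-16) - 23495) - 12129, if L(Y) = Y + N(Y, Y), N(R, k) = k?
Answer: -173736/5 ≈ -34747.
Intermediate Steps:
x = 0 (x = 6 - 6 = 0)
T(D, t) = -2/D (T(D, t) = (0 - 2)/(D + 0) = -2/D)
L(Y) = 2*Y (L(Y) = Y + Y = 2*Y)
((L(T(5, -5)) - 54)*(-16) - 23495) - 12129 = ((2*(-2/5) - 54)*(-16) - 23495) - 12129 = ((2*(-2*⅕) - 54)*(-16) - 23495) - 12129 = ((2*(-⅖) - 54)*(-16) - 23495) - 12129 = ((-⅘ - 54)*(-16) - 23495) - 12129 = (-274/5*(-16) - 23495) - 12129 = (4384/5 - 23495) - 12129 = -113091/5 - 12129 = -173736/5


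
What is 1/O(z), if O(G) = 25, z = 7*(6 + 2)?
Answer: 1/25 ≈ 0.040000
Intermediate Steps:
z = 56 (z = 7*8 = 56)
1/O(z) = 1/25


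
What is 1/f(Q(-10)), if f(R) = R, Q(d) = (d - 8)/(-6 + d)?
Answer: 8/9 ≈ 0.88889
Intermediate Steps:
Q(d) = (-8 + d)/(-6 + d)
1/f(Q(-10)) = 1/((-8 - 10)/(-6 - 10)) = 1/(-18/(-16)) = 1/(-1/16*(-18)) = 1/(9/8) = 8/9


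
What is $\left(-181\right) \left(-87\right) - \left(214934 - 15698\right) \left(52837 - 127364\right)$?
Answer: $14848477119$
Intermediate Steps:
$\left(-181\right) \left(-87\right) - \left(214934 - 15698\right) \left(52837 - 127364\right) = 15747 - 199236 \left(-74527\right) = 15747 - -14848461372 = 15747 + 14848461372 = 14848477119$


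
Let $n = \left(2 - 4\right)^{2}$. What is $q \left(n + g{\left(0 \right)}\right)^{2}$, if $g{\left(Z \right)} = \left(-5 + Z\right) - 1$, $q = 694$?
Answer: $2776$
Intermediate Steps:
$n = 4$ ($n = \left(-2\right)^{2} = 4$)
$g{\left(Z \right)} = -6 + Z$
$q \left(n + g{\left(0 \right)}\right)^{2} = 694 \left(4 + \left(-6 + 0\right)\right)^{2} = 694 \left(4 - 6\right)^{2} = 694 \left(-2\right)^{2} = 694 \cdot 4 = 2776$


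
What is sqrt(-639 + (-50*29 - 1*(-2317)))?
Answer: 2*sqrt(57) ≈ 15.100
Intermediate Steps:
sqrt(-639 + (-50*29 - 1*(-2317))) = sqrt(-639 + (-1450 + 2317)) = sqrt(-639 + 867) = sqrt(228) = 2*sqrt(57)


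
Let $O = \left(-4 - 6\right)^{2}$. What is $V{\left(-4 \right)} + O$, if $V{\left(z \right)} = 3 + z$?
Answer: $99$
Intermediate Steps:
$O = 100$ ($O = \left(-10\right)^{2} = 100$)
$V{\left(-4 \right)} + O = \left(3 - 4\right) + 100 = -1 + 100 = 99$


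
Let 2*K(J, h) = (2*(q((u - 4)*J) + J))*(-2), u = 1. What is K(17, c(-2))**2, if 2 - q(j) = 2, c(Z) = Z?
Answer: 1156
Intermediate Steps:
q(j) = 0 (q(j) = 2 - 1*2 = 2 - 2 = 0)
K(J, h) = -2*J (K(J, h) = ((2*(0 + J))*(-2))/2 = ((2*J)*(-2))/2 = (-4*J)/2 = -2*J)
K(17, c(-2))**2 = (-2*17)**2 = (-34)**2 = 1156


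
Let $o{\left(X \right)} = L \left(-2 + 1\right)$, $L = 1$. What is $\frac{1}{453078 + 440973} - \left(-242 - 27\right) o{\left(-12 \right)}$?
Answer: $- \frac{240499718}{894051} \approx -269.0$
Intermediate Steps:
$o{\left(X \right)} = -1$ ($o{\left(X \right)} = 1 \left(-2 + 1\right) = 1 \left(-1\right) = -1$)
$\frac{1}{453078 + 440973} - \left(-242 - 27\right) o{\left(-12 \right)} = \frac{1}{453078 + 440973} - \left(-242 - 27\right) \left(-1\right) = \frac{1}{894051} - \left(-269\right) \left(-1\right) = \frac{1}{894051} - 269 = - \frac{240499718}{894051}$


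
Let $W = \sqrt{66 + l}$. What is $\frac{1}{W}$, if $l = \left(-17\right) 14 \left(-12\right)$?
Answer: $\frac{\sqrt{2922}}{2922} \approx 0.018499$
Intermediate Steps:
$l = 2856$ ($l = \left(-238\right) \left(-12\right) = 2856$)
$W = \sqrt{2922}$ ($W = \sqrt{66 + 2856} = \sqrt{2922} \approx 54.056$)
$\frac{1}{W} = \frac{1}{\sqrt{2922}} = \frac{\sqrt{2922}}{2922}$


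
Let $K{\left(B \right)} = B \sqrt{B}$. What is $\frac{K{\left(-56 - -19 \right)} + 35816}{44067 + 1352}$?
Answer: $\frac{3256}{4129} - \frac{37 i \sqrt{37}}{45419} \approx 0.78857 - 0.0049552 i$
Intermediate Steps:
$K{\left(B \right)} = B^{\frac{3}{2}}$
$\frac{K{\left(-56 - -19 \right)} + 35816}{44067 + 1352} = \frac{\left(-56 - -19\right)^{\frac{3}{2}} + 35816}{44067 + 1352} = \frac{\left(-56 + 19\right)^{\frac{3}{2}} + 35816}{45419} = \left(\left(-37\right)^{\frac{3}{2}} + 35816\right) \frac{1}{45419} = \left(- 37 i \sqrt{37} + 35816\right) \frac{1}{45419} = \left(35816 - 37 i \sqrt{37}\right) \frac{1}{45419} = \frac{3256}{4129} - \frac{37 i \sqrt{37}}{45419}$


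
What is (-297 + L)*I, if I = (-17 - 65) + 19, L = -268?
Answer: 35595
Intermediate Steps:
I = -63 (I = -82 + 19 = -63)
(-297 + L)*I = (-297 - 268)*(-63) = -565*(-63) = 35595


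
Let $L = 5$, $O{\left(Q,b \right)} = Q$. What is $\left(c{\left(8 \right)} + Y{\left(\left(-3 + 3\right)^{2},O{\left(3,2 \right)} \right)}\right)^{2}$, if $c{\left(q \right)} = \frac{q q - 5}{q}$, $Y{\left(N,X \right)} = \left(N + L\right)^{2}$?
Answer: $\frac{67081}{64} \approx 1048.1$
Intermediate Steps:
$Y{\left(N,X \right)} = \left(5 + N\right)^{2}$ ($Y{\left(N,X \right)} = \left(N + 5\right)^{2} = \left(5 + N\right)^{2}$)
$c{\left(q \right)} = \frac{-5 + q^{2}}{q}$ ($c{\left(q \right)} = \frac{q^{2} - 5}{q} = \frac{-5 + q^{2}}{q}$)
$\left(c{\left(8 \right)} + Y{\left(\left(-3 + 3\right)^{2},O{\left(3,2 \right)} \right)}\right)^{2} = \left(\left(8 - \frac{5}{8}\right) + \left(5 + \left(-3 + 3\right)^{2}\right)^{2}\right)^{2} = \left(\left(8 - \frac{5}{8}\right) + \left(5 + 0^{2}\right)^{2}\right)^{2} = \left(\left(8 - \frac{5}{8}\right) + \left(5 + 0\right)^{2}\right)^{2} = \left(\frac{59}{8} + 5^{2}\right)^{2} = \left(\frac{59}{8} + 25\right)^{2} = \left(\frac{259}{8}\right)^{2} = \frac{67081}{64}$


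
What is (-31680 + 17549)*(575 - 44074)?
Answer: 614684369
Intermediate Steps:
(-31680 + 17549)*(575 - 44074) = -14131*(-43499) = 614684369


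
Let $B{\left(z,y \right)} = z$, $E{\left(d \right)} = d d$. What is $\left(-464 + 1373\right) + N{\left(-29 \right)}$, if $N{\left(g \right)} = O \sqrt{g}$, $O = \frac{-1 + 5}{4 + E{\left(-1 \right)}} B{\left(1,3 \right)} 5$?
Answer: $909 + 4 i \sqrt{29} \approx 909.0 + 21.541 i$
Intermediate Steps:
$E{\left(d \right)} = d^{2}$
$O = 4$ ($O = \frac{-1 + 5}{4 + \left(-1\right)^{2}} \cdot 1 \cdot 5 = \frac{4}{4 + 1} \cdot 1 \cdot 5 = \frac{4}{5} \cdot 1 \cdot 5 = \frac{4}{5} \cdot 5 = 4$)
$N{\left(g \right)} = 4 \sqrt{g}$
$\left(-464 + 1373\right) + N{\left(-29 \right)} = \left(-464 + 1373\right) + 4 \sqrt{-29} = 909 + 4 i \sqrt{29}$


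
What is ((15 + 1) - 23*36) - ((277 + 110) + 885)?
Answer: -2084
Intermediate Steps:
((15 + 1) - 23*36) - ((277 + 110) + 885) = (16 - 828) - (387 + 885) = -812 - 1*1272 = -812 - 1272 = -2084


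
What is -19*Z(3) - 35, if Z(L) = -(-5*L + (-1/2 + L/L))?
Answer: -621/2 ≈ -310.50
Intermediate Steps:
Z(L) = -½ + 5*L (Z(L) = -(-5*L + (-1*½ + 1)) = -(-5*L + (-½ + 1)) = -(-5*L + ½) = -(½ - 5*L) = -½ + 5*L)
-19*Z(3) - 35 = -19*(-½ + 5*3) - 35 = -19*(-½ + 15) - 35 = -19*29/2 - 35 = -551/2 - 35 = -621/2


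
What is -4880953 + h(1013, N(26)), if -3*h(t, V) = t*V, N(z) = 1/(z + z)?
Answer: -761429681/156 ≈ -4.8810e+6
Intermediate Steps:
N(z) = 1/(2*z)
h(t, V) = -V*t/3 (h(t, V) = -t*V/3 = -V*t/3)
-4880953 + h(1013, N(26)) = -4880953 - 1/3*(1/2)/26*1013 = -4880953 - 1/3*(1/2)*(1/26)*1013 = -4880953 - 1/3*1/52*1013 = -4880953 - 1013/156 = -761429681/156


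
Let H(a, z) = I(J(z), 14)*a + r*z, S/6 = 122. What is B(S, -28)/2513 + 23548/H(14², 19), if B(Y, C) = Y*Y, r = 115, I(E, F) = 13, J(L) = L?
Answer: 2595231116/11894029 ≈ 218.20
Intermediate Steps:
S = 732 (S = 6*122 = 732)
H(a, z) = 13*a + 115*z
B(Y, C) = Y²
B(S, -28)/2513 + 23548/H(14², 19) = 732²/2513 + 23548/(13*14² + 115*19) = 535824*(1/2513) + 23548/(13*196 + 2185) = 535824/2513 + 23548/(2548 + 2185) = 535824/2513 + 23548/4733 = 2595231116/11894029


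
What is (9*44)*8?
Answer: 3168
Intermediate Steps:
(9*44)*8 = 396*8 = 3168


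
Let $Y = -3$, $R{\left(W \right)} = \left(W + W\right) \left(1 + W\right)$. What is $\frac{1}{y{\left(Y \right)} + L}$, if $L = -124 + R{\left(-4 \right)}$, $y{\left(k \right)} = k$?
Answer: $- \frac{1}{103} \approx -0.0097087$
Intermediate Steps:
$R{\left(W \right)} = 2 W \left(1 + W\right)$
$L = -100$ ($L = -124 + 2 \left(-4\right) \left(1 - 4\right) = -124 + 2 \left(-4\right) \left(-3\right) = -124 + 24 = -100$)
$\frac{1}{y{\left(Y \right)} + L} = \frac{1}{-3 - 100} = \frac{1}{-103} = - \frac{1}{103}$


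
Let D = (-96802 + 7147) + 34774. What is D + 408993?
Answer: 354112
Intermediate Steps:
D = -54881 (D = -89655 + 34774 = -54881)
D + 408993 = -54881 + 408993 = 354112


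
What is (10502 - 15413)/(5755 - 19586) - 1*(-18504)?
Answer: 255933735/13831 ≈ 18504.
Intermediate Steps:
(10502 - 15413)/(5755 - 19586) - 1*(-18504) = -4911/(-13831) + 18504 = -4911*(-1/13831) + 18504 = 4911/13831 + 18504 = 255933735/13831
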